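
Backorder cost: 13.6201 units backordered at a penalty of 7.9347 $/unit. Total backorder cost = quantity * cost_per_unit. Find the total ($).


Total = 13.6201 * 7.9347 = 108.0714

108.0714 $


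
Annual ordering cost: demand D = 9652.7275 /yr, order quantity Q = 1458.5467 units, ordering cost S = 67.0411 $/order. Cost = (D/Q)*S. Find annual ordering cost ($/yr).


Number of orders = D/Q = 6.6180
Cost = 6.6180 * 67.0411 = 443.6810

443.6810 $/yr


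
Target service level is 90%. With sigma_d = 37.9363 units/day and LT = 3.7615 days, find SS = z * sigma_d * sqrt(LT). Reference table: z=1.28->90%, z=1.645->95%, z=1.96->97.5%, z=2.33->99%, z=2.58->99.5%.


From the table, SL = 90% corresponds to z = 1.28
sqrt(LT) = sqrt(3.7615) = 1.9395
SS = 1.28 * 37.9363 * 1.9395 = 94.1771

94.1771 units


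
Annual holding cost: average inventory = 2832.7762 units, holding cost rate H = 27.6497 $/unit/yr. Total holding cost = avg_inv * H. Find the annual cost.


Cost = 2832.7762 * 27.6497 = 78325.4121

78325.4121 $/yr


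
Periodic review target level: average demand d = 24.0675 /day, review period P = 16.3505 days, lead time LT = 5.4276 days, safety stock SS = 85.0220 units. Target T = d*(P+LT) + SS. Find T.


P + LT = 21.7781
d*(P+LT) = 24.0675 * 21.7781 = 524.1444
T = 524.1444 + 85.0220 = 609.1664

609.1664 units


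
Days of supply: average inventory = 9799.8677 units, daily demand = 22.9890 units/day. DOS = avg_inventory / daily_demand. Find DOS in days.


DOS = 9799.8677 / 22.9890 = 426.2851

426.2851 days


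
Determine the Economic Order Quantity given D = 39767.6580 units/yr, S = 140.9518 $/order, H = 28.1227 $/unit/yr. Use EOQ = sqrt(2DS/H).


2*D*S = 2 * 39767.6580 * 140.9518 = 11210645.9538
2*D*S/H = 398633.3444
EOQ = sqrt(398633.3444) = 631.3742

631.3742 units


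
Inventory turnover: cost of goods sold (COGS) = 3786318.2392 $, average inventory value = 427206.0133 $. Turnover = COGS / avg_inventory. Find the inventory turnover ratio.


Turnover = 3786318.2392 / 427206.0133 = 8.8630

8.8630


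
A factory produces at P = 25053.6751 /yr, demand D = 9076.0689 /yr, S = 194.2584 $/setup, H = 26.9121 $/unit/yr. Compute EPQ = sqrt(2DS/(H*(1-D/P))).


1 - D/P = 1 - 0.3623 = 0.6377
H*(1-D/P) = 17.1628
2DS = 3526205.2456
EPQ = sqrt(205456.4252) = 453.2730

453.2730 units


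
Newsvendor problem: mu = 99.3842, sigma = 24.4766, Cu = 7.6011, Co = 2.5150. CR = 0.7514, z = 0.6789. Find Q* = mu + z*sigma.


CR = Cu/(Cu+Co) = 7.6011/(7.6011+2.5150) = 0.7514
z = 0.6789
Q* = 99.3842 + 0.6789 * 24.4766 = 116.0014

116.0014 units


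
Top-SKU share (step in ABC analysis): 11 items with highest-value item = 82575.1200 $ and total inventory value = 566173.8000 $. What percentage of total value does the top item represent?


Top item = 82575.1200
Total = 566173.8000
Percentage = 82575.1200 / 566173.8000 * 100 = 14.5848

14.5848%


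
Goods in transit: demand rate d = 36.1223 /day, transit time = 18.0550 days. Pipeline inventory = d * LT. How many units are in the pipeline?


Pipeline = 36.1223 * 18.0550 = 652.1881

652.1881 units


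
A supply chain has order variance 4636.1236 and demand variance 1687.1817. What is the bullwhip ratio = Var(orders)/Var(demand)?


BW = 4636.1236 / 1687.1817 = 2.7479

2.7479


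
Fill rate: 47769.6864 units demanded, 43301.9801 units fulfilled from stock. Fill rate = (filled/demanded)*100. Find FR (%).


FR = 43301.9801 / 47769.6864 * 100 = 90.6474

90.6474%


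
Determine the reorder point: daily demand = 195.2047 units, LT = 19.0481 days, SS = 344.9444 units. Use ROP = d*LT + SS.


d*LT = 195.2047 * 19.0481 = 3718.2786
ROP = 3718.2786 + 344.9444 = 4063.2230

4063.2230 units


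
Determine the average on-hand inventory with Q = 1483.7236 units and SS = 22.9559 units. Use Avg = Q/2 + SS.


Q/2 = 741.8618
Avg = 741.8618 + 22.9559 = 764.8177

764.8177 units


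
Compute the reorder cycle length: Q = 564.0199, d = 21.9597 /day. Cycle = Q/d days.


Cycle = 564.0199 / 21.9597 = 25.6843

25.6843 days


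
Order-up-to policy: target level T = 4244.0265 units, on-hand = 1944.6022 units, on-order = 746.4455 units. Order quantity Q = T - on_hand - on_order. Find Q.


Inventory position = OH + OO = 1944.6022 + 746.4455 = 2691.0477
Q = 4244.0265 - 2691.0477 = 1552.9788

1552.9788 units


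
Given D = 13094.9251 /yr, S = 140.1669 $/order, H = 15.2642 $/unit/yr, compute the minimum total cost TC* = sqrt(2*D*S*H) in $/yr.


2*D*S*H = 56034116.7301
TC* = sqrt(56034116.7301) = 7485.5939

7485.5939 $/yr


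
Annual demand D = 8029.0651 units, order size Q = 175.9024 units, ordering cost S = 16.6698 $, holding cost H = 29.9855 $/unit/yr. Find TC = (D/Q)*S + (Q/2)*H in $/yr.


Ordering cost = D*S/Q = 760.8930
Holding cost = Q*H/2 = 2637.2607
TC = 760.8930 + 2637.2607 = 3398.1537

3398.1537 $/yr


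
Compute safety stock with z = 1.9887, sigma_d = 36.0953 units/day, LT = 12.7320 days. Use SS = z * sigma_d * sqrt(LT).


sqrt(LT) = sqrt(12.7320) = 3.5682
SS = 1.9887 * 36.0953 * 3.5682 = 256.1346

256.1346 units


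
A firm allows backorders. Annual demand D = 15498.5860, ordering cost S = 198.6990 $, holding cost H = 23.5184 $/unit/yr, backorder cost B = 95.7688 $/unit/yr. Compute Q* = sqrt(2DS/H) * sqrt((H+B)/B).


sqrt(2DS/H) = 511.7466
sqrt((H+B)/B) = 1.1161
Q* = 511.7466 * 1.1161 = 571.1365

571.1365 units


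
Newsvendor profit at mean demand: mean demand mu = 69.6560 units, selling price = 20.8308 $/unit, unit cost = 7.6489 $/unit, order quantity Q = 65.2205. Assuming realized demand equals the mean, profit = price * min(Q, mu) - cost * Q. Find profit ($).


Sales at mu = min(65.2205, 69.6560) = 65.2205
Revenue = 20.8308 * 65.2205 = 1358.5952
Total cost = 7.6489 * 65.2205 = 498.8651
Profit = 1358.5952 - 498.8651 = 859.7301

859.7301 $


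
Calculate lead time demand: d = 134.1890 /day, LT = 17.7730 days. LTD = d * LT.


LTD = 134.1890 * 17.7730 = 2384.9411

2384.9411 units


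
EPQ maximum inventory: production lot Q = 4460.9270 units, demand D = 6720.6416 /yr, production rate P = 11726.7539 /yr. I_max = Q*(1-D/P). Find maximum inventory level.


D/P = 0.5731
1 - D/P = 0.4269
I_max = 4460.9270 * 0.4269 = 1904.3549

1904.3549 units


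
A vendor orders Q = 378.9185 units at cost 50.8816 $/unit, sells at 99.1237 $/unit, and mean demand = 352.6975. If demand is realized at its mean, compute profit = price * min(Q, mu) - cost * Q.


Sales at mu = min(378.9185, 352.6975) = 352.6975
Revenue = 99.1237 * 352.6975 = 34960.6812
Total cost = 50.8816 * 378.9185 = 19279.9795
Profit = 34960.6812 - 19279.9795 = 15680.7016

15680.7016 $


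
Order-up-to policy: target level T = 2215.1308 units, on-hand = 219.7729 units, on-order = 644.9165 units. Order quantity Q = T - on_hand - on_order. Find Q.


Inventory position = OH + OO = 219.7729 + 644.9165 = 864.6894
Q = 2215.1308 - 864.6894 = 1350.4414

1350.4414 units


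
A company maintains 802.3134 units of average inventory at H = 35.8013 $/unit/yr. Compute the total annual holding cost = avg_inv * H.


Cost = 802.3134 * 35.8013 = 28723.8627

28723.8627 $/yr


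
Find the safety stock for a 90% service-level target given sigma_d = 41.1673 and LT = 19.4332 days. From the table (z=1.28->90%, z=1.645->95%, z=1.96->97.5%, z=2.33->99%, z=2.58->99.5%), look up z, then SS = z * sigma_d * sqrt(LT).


From the table, SL = 90% corresponds to z = 1.28
sqrt(LT) = sqrt(19.4332) = 4.4083
SS = 1.28 * 41.1673 * 4.4083 = 232.2921

232.2921 units


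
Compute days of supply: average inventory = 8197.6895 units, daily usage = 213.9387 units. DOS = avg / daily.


DOS = 8197.6895 / 213.9387 = 38.3179

38.3179 days


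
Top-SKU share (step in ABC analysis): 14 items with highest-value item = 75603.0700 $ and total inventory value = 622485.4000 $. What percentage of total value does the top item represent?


Top item = 75603.0700
Total = 622485.4000
Percentage = 75603.0700 / 622485.4000 * 100 = 12.1454

12.1454%


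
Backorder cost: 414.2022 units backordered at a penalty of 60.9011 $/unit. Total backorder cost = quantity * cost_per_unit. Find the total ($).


Total = 414.2022 * 60.9011 = 25225.3696

25225.3696 $


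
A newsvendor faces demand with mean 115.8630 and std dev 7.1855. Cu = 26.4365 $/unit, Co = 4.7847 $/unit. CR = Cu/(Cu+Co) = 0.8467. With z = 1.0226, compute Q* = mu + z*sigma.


CR = Cu/(Cu+Co) = 26.4365/(26.4365+4.7847) = 0.8467
z = 1.0226
Q* = 115.8630 + 1.0226 * 7.1855 = 123.2109

123.2109 units


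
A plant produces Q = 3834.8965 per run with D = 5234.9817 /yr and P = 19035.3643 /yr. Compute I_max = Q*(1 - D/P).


D/P = 0.2750
1 - D/P = 0.7250
I_max = 3834.8965 * 0.7250 = 2780.2483

2780.2483 units


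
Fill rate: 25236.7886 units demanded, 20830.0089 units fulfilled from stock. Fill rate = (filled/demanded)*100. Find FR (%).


FR = 20830.0089 / 25236.7886 * 100 = 82.5383

82.5383%


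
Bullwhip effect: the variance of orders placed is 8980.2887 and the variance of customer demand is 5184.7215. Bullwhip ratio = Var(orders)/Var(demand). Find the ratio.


BW = 8980.2887 / 5184.7215 = 1.7321

1.7321


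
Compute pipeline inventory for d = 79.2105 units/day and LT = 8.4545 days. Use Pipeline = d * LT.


Pipeline = 79.2105 * 8.4545 = 669.6852

669.6852 units


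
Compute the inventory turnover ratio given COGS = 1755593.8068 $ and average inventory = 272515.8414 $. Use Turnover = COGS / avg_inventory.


Turnover = 1755593.8068 / 272515.8414 = 6.4422

6.4422


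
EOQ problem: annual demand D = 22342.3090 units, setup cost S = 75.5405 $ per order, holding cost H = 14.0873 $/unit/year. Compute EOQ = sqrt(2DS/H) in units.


2*D*S = 2 * 22342.3090 * 75.5405 = 3375498.3860
2*D*S/H = 239612.8702
EOQ = sqrt(239612.8702) = 489.5027

489.5027 units


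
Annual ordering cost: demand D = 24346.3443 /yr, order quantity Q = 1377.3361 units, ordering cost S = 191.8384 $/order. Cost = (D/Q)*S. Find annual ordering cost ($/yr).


Number of orders = D/Q = 17.6764
Cost = 17.6764 * 191.8384 = 3391.0124

3391.0124 $/yr


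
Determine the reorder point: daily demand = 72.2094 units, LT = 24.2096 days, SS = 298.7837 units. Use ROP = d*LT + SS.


d*LT = 72.2094 * 24.2096 = 1748.1607
ROP = 1748.1607 + 298.7837 = 2046.9444

2046.9444 units


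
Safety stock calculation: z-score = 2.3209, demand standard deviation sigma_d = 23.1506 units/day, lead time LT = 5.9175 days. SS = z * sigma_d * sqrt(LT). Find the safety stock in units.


sqrt(LT) = sqrt(5.9175) = 2.4326
SS = 2.3209 * 23.1506 * 2.4326 = 130.7037

130.7037 units


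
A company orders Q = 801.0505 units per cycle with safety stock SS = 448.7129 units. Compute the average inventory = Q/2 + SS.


Q/2 = 400.5253
Avg = 400.5253 + 448.7129 = 849.2382

849.2382 units


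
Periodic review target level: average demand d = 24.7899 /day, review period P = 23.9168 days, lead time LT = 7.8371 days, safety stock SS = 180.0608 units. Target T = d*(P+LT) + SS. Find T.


P + LT = 31.7539
d*(P+LT) = 24.7899 * 31.7539 = 787.1760
T = 787.1760 + 180.0608 = 967.2368

967.2368 units


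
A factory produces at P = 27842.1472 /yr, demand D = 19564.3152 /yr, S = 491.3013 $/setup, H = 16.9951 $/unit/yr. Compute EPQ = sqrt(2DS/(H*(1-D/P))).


1 - D/P = 1 - 0.7027 = 0.2973
H*(1-D/P) = 5.0529
2DS = 19223946.9827
EPQ = sqrt(3804564.5145) = 1950.5293

1950.5293 units


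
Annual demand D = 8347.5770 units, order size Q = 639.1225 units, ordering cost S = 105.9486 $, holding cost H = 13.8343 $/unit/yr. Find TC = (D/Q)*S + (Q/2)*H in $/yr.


Ordering cost = D*S/Q = 1383.7943
Holding cost = Q*H/2 = 4420.9062
TC = 1383.7943 + 4420.9062 = 5804.7005

5804.7005 $/yr


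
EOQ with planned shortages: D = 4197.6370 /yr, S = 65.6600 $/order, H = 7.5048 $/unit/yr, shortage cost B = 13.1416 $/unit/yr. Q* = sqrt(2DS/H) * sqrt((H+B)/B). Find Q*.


sqrt(2DS/H) = 271.0181
sqrt((H+B)/B) = 1.2534
Q* = 271.0181 * 1.2534 = 339.7006

339.7006 units


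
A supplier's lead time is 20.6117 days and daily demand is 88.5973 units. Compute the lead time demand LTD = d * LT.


LTD = 88.5973 * 20.6117 = 1826.1410

1826.1410 units


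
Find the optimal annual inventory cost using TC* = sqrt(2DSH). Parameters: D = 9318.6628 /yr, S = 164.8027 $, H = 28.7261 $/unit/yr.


2*D*S*H = 88231687.0054
TC* = sqrt(88231687.0054) = 9393.1724

9393.1724 $/yr


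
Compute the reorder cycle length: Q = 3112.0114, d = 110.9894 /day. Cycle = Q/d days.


Cycle = 3112.0114 / 110.9894 = 28.0388

28.0388 days


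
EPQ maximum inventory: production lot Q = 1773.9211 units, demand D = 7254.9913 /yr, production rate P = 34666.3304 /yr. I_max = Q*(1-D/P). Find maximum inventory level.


D/P = 0.2093
1 - D/P = 0.7907
I_max = 1773.9211 * 0.7907 = 1402.6738

1402.6738 units


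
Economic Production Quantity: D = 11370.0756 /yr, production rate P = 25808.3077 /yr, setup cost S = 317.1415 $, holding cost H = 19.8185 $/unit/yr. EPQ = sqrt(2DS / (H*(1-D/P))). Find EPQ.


1 - D/P = 1 - 0.4406 = 0.5594
H*(1-D/P) = 11.0873
2DS = 7211845.6618
EPQ = sqrt(650460.8344) = 806.5115

806.5115 units


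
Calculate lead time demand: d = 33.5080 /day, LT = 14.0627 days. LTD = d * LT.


LTD = 33.5080 * 14.0627 = 471.2130

471.2130 units


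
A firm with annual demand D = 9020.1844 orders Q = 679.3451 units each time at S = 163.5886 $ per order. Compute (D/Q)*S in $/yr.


Number of orders = D/Q = 13.2778
Cost = 13.2778 * 163.5886 = 2172.0909

2172.0909 $/yr


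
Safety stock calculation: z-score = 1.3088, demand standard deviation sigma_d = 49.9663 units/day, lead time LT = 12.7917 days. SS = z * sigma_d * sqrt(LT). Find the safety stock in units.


sqrt(LT) = sqrt(12.7917) = 3.5765
SS = 1.3088 * 49.9663 * 3.5765 = 233.8916

233.8916 units


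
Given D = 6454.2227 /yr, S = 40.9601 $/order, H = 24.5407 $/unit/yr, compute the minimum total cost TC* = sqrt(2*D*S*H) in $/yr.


2*D*S*H = 12975434.1139
TC* = sqrt(12975434.1139) = 3602.1430

3602.1430 $/yr


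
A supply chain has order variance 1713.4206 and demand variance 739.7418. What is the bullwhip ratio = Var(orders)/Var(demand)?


BW = 1713.4206 / 739.7418 = 2.3162

2.3162


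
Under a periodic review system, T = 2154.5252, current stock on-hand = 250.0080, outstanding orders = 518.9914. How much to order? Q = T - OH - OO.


Inventory position = OH + OO = 250.0080 + 518.9914 = 768.9994
Q = 2154.5252 - 768.9994 = 1385.5258

1385.5258 units


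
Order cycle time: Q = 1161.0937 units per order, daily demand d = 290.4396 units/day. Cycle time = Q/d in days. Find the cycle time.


Cycle = 1161.0937 / 290.4396 = 3.9977

3.9977 days


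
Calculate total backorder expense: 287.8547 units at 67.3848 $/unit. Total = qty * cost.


Total = 287.8547 * 67.3848 = 19397.0314

19397.0314 $


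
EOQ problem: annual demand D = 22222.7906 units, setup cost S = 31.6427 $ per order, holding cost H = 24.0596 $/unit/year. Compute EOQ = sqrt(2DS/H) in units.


2*D*S = 2 * 22222.7906 * 31.6427 = 1406378.1922
2*D*S/H = 58453.9307
EOQ = sqrt(58453.9307) = 241.7725

241.7725 units


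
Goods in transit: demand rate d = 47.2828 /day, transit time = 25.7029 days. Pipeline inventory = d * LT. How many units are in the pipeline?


Pipeline = 47.2828 * 25.7029 = 1215.3051

1215.3051 units


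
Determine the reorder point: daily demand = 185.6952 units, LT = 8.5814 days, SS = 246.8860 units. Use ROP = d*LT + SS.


d*LT = 185.6952 * 8.5814 = 1593.5248
ROP = 1593.5248 + 246.8860 = 1840.4108

1840.4108 units


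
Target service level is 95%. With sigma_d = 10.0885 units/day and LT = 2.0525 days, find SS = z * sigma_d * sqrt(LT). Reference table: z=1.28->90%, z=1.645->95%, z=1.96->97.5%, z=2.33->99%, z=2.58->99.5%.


From the table, SL = 95% corresponds to z = 1.645
sqrt(LT) = sqrt(2.0525) = 1.4327
SS = 1.645 * 10.0885 * 1.4327 = 23.7757

23.7757 units


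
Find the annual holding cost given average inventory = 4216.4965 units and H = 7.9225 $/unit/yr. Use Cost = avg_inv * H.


Cost = 4216.4965 * 7.9225 = 33405.1935

33405.1935 $/yr


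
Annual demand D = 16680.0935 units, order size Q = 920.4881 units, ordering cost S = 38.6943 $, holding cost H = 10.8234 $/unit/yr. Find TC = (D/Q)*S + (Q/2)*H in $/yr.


Ordering cost = D*S/Q = 701.1764
Holding cost = Q*H/2 = 4981.4055
TC = 701.1764 + 4981.4055 = 5682.5819

5682.5819 $/yr


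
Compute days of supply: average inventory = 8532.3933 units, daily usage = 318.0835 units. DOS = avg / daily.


DOS = 8532.3933 / 318.0835 = 26.8244

26.8244 days


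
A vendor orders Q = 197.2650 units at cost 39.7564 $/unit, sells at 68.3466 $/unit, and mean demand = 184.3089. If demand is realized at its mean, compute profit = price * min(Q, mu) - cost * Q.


Sales at mu = min(197.2650, 184.3089) = 184.3089
Revenue = 68.3466 * 184.3089 = 12596.8867
Total cost = 39.7564 * 197.2650 = 7842.5462
Profit = 12596.8867 - 7842.5462 = 4754.3404

4754.3404 $


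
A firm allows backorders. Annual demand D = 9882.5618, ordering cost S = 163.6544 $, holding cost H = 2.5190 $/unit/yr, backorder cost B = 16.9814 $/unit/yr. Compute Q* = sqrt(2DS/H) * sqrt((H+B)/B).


sqrt(2DS/H) = 1133.1816
sqrt((H+B)/B) = 1.0716
Q* = 1133.1816 * 1.0716 = 1214.3239

1214.3239 units


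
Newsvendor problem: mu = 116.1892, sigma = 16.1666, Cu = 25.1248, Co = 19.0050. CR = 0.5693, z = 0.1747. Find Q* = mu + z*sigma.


CR = Cu/(Cu+Co) = 25.1248/(25.1248+19.0050) = 0.5693
z = 0.1747
Q* = 116.1892 + 0.1747 * 16.1666 = 119.0135

119.0135 units


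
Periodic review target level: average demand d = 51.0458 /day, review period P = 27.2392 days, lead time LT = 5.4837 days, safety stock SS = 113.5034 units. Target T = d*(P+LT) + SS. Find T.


P + LT = 32.7229
d*(P+LT) = 51.0458 * 32.7229 = 1670.3666
T = 1670.3666 + 113.5034 = 1783.8700

1783.8700 units


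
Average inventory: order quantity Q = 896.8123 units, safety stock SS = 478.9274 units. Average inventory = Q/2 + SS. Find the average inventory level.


Q/2 = 448.4062
Avg = 448.4062 + 478.9274 = 927.3336

927.3336 units


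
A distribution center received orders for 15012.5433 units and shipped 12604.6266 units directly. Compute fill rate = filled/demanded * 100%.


FR = 12604.6266 / 15012.5433 * 100 = 83.9606

83.9606%


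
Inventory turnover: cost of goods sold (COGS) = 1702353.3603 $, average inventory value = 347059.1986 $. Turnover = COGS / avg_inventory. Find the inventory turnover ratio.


Turnover = 1702353.3603 / 347059.1986 = 4.9051

4.9051


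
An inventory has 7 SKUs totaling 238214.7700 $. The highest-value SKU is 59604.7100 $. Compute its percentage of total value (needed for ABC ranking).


Top item = 59604.7100
Total = 238214.7700
Percentage = 59604.7100 / 238214.7700 * 100 = 25.0214

25.0214%


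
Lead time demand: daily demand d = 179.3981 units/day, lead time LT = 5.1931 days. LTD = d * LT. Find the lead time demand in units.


LTD = 179.3981 * 5.1931 = 931.6323

931.6323 units


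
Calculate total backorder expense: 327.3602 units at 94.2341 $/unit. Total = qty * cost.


Total = 327.3602 * 94.2341 = 30848.4938

30848.4938 $


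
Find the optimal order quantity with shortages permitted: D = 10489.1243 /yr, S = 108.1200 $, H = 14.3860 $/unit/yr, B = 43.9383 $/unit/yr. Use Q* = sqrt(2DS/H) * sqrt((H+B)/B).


sqrt(2DS/H) = 397.0705
sqrt((H+B)/B) = 1.1521
Q* = 397.0705 * 1.1521 = 457.4786

457.4786 units


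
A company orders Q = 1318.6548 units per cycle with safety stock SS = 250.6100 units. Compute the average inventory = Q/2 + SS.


Q/2 = 659.3274
Avg = 659.3274 + 250.6100 = 909.9374

909.9374 units


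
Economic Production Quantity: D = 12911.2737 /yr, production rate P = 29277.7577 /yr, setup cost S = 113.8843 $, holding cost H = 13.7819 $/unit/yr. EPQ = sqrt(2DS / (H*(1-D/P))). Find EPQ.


1 - D/P = 1 - 0.4410 = 0.5590
H*(1-D/P) = 7.7042
2DS = 2940782.7349
EPQ = sqrt(381712.3994) = 617.8288

617.8288 units


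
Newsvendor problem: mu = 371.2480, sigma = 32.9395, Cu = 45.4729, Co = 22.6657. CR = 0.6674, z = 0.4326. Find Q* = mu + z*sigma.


CR = Cu/(Cu+Co) = 45.4729/(45.4729+22.6657) = 0.6674
z = 0.4326
Q* = 371.2480 + 0.4326 * 32.9395 = 385.4976

385.4976 units


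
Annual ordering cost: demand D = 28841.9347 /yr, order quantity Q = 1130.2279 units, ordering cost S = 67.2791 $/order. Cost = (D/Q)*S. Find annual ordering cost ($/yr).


Number of orders = D/Q = 25.5187
Cost = 25.5187 * 67.2791 = 1716.8745

1716.8745 $/yr


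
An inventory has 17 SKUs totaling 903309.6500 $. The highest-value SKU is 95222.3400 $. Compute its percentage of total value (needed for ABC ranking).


Top item = 95222.3400
Total = 903309.6500
Percentage = 95222.3400 / 903309.6500 * 100 = 10.5415

10.5415%


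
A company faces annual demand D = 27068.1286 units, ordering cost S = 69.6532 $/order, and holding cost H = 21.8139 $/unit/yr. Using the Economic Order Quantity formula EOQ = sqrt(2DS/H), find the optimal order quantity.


2*D*S = 2 * 27068.1286 * 69.6532 = 3770763.5500
2*D*S/H = 172860.5866
EOQ = sqrt(172860.5866) = 415.7651

415.7651 units


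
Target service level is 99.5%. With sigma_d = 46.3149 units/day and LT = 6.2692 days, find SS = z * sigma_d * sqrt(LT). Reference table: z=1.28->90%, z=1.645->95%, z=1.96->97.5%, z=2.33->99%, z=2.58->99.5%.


From the table, SL = 99.5% corresponds to z = 2.58
sqrt(LT) = sqrt(6.2692) = 2.5038
SS = 2.58 * 46.3149 * 2.5038 = 299.1896

299.1896 units


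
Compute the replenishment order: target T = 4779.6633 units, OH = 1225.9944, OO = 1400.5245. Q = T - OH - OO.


Inventory position = OH + OO = 1225.9944 + 1400.5245 = 2626.5189
Q = 4779.6633 - 2626.5189 = 2153.1444

2153.1444 units


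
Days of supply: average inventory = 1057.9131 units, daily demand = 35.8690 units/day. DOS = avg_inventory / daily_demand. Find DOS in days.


DOS = 1057.9131 / 35.8690 = 29.4938

29.4938 days


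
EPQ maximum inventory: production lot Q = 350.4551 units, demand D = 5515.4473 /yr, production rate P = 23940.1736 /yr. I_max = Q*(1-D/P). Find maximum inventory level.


D/P = 0.2304
1 - D/P = 0.7696
I_max = 350.4551 * 0.7696 = 269.7156

269.7156 units


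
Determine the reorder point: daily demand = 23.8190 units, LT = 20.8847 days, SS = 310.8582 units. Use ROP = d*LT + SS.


d*LT = 23.8190 * 20.8847 = 497.4527
ROP = 497.4527 + 310.8582 = 808.3109

808.3109 units


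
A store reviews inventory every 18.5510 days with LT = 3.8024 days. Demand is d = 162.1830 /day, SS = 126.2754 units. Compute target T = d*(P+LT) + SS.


P + LT = 22.3534
d*(P+LT) = 162.1830 * 22.3534 = 3625.3415
T = 3625.3415 + 126.2754 = 3751.6169

3751.6169 units


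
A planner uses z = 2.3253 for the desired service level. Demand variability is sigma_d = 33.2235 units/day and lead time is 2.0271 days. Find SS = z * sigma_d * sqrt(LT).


sqrt(LT) = sqrt(2.0271) = 1.4238
SS = 2.3253 * 33.2235 * 1.4238 = 109.9922

109.9922 units


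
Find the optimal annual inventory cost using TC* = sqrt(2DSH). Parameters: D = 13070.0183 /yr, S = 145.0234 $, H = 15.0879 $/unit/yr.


2*D*S*H = 57196976.3607
TC* = sqrt(57196976.3607) = 7562.8683

7562.8683 $/yr


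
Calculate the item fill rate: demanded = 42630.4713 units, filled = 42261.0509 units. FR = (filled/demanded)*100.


FR = 42261.0509 / 42630.4713 * 100 = 99.1334

99.1334%


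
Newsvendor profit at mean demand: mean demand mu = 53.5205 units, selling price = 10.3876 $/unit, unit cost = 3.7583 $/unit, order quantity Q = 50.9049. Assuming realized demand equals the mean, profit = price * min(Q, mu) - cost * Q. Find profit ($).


Sales at mu = min(50.9049, 53.5205) = 50.9049
Revenue = 10.3876 * 50.9049 = 528.7797
Total cost = 3.7583 * 50.9049 = 191.3159
Profit = 528.7797 - 191.3159 = 337.4639

337.4639 $


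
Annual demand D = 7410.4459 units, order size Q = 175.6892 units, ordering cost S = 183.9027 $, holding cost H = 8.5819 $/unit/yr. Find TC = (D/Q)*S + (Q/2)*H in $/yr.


Ordering cost = D*S/Q = 7756.8855
Holding cost = Q*H/2 = 753.8736
TC = 7756.8855 + 753.8736 = 8510.7591

8510.7591 $/yr


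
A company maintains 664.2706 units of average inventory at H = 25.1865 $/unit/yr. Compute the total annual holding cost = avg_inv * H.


Cost = 664.2706 * 25.1865 = 16730.6515

16730.6515 $/yr


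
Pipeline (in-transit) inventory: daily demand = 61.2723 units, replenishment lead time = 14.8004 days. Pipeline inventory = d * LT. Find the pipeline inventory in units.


Pipeline = 61.2723 * 14.8004 = 906.8545

906.8545 units


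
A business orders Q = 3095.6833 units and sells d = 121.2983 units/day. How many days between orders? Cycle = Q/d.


Cycle = 3095.6833 / 121.2983 = 25.5212

25.5212 days


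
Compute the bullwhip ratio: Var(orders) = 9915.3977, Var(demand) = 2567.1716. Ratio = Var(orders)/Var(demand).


BW = 9915.3977 / 2567.1716 = 3.8624

3.8624


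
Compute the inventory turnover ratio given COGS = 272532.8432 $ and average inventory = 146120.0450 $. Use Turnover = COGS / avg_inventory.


Turnover = 272532.8432 / 146120.0450 = 1.8651

1.8651


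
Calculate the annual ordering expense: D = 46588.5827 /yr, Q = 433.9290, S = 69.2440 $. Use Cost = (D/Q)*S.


Number of orders = D/Q = 107.3645
Cost = 107.3645 * 69.2440 = 7434.3494

7434.3494 $/yr


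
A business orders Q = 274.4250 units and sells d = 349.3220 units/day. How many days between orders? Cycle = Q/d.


Cycle = 274.4250 / 349.3220 = 0.7856

0.7856 days


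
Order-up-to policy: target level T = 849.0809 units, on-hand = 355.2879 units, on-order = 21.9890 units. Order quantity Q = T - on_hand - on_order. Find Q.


Inventory position = OH + OO = 355.2879 + 21.9890 = 377.2769
Q = 849.0809 - 377.2769 = 471.8040

471.8040 units


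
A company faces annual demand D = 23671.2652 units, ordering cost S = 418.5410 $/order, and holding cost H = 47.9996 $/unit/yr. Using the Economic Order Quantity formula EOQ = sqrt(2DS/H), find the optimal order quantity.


2*D*S = 2 * 23671.2652 * 418.5410 = 19814790.0161
2*D*S/H = 412811.5654
EOQ = sqrt(412811.5654) = 642.5041

642.5041 units


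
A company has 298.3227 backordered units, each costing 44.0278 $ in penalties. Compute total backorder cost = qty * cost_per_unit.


Total = 298.3227 * 44.0278 = 13134.4922

13134.4922 $


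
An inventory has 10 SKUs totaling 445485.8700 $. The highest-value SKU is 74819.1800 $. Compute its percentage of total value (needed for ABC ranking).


Top item = 74819.1800
Total = 445485.8700
Percentage = 74819.1800 / 445485.8700 * 100 = 16.7950

16.7950%


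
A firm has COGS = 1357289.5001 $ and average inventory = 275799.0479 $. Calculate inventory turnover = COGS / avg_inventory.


Turnover = 1357289.5001 / 275799.0479 = 4.9213

4.9213


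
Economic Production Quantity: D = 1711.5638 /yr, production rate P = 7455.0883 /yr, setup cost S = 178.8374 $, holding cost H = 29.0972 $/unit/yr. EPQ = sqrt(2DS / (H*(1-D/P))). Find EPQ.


1 - D/P = 1 - 0.2296 = 0.7704
H*(1-D/P) = 22.4170
2DS = 612183.2399
EPQ = sqrt(27308.9216) = 165.2541

165.2541 units


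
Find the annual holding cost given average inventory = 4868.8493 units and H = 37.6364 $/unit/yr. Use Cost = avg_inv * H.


Cost = 4868.8493 * 37.6364 = 183245.9598

183245.9598 $/yr


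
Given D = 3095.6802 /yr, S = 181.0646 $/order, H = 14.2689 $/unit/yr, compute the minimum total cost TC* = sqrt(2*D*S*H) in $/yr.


2*D*S*H = 15995953.3526
TC* = sqrt(15995953.3526) = 3999.4941

3999.4941 $/yr


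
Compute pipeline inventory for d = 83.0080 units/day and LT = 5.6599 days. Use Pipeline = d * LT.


Pipeline = 83.0080 * 5.6599 = 469.8170

469.8170 units


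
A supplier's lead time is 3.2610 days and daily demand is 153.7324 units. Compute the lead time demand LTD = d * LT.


LTD = 153.7324 * 3.2610 = 501.3214

501.3214 units


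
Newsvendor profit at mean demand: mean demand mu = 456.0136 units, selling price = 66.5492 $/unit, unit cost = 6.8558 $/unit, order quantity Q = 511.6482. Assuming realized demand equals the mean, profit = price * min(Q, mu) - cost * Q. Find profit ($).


Sales at mu = min(511.6482, 456.0136) = 456.0136
Revenue = 66.5492 * 456.0136 = 30347.3403
Total cost = 6.8558 * 511.6482 = 3507.7577
Profit = 30347.3403 - 3507.7577 = 26839.5825

26839.5825 $


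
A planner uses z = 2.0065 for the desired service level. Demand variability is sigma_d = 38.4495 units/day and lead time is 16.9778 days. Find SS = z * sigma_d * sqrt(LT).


sqrt(LT) = sqrt(16.9778) = 4.1204
SS = 2.0065 * 38.4495 * 4.1204 = 317.8854

317.8854 units


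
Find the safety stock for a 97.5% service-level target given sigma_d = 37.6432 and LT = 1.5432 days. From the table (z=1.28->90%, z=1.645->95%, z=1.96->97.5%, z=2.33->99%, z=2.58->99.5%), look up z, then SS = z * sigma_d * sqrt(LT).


From the table, SL = 97.5% corresponds to z = 1.96
sqrt(LT) = sqrt(1.5432) = 1.2423
SS = 1.96 * 37.6432 * 1.2423 = 91.6545

91.6545 units


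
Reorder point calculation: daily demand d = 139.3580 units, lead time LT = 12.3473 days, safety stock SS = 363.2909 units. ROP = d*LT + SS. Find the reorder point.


d*LT = 139.3580 * 12.3473 = 1720.6950
ROP = 1720.6950 + 363.2909 = 2083.9859

2083.9859 units


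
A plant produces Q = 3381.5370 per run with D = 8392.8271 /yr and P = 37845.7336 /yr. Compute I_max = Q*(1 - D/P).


D/P = 0.2218
1 - D/P = 0.7782
I_max = 3381.5370 * 0.7782 = 2631.6333

2631.6333 units


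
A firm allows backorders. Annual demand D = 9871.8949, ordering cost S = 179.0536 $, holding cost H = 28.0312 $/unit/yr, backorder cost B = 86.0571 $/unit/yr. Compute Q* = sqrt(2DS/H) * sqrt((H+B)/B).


sqrt(2DS/H) = 355.1288
sqrt((H+B)/B) = 1.1514
Q* = 355.1288 * 1.1514 = 408.8963

408.8963 units


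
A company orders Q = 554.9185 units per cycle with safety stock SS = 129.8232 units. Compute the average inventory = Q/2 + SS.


Q/2 = 277.4592
Avg = 277.4592 + 129.8232 = 407.2825

407.2825 units


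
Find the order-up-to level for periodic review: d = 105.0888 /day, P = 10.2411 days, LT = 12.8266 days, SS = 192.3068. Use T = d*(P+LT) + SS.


P + LT = 23.0677
d*(P+LT) = 105.0888 * 23.0677 = 2424.1569
T = 2424.1569 + 192.3068 = 2616.4637

2616.4637 units


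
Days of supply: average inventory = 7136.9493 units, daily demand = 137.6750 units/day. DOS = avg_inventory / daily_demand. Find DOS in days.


DOS = 7136.9493 / 137.6750 = 51.8391

51.8391 days


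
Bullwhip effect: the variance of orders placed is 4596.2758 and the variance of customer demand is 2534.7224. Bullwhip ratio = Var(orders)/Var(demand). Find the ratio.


BW = 4596.2758 / 2534.7224 = 1.8133

1.8133


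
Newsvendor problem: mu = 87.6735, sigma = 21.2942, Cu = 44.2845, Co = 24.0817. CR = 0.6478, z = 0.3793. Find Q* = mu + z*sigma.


CR = Cu/(Cu+Co) = 44.2845/(44.2845+24.0817) = 0.6478
z = 0.3793
Q* = 87.6735 + 0.3793 * 21.2942 = 95.7504

95.7504 units


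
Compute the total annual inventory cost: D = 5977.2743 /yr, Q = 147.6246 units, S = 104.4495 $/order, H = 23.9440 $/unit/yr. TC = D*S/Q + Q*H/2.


Ordering cost = D*S/Q = 4229.1279
Holding cost = Q*H/2 = 1767.3617
TC = 4229.1279 + 1767.3617 = 5996.4896

5996.4896 $/yr


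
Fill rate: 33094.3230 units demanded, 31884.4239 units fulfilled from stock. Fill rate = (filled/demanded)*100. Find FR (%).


FR = 31884.4239 / 33094.3230 * 100 = 96.3441

96.3441%


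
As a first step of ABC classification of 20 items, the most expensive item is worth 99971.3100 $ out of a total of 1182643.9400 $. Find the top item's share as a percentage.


Top item = 99971.3100
Total = 1182643.9400
Percentage = 99971.3100 / 1182643.9400 * 100 = 8.4532

8.4532%


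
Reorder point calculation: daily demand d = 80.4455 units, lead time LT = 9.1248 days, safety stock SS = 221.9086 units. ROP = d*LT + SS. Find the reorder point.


d*LT = 80.4455 * 9.1248 = 734.0491
ROP = 734.0491 + 221.9086 = 955.9577

955.9577 units


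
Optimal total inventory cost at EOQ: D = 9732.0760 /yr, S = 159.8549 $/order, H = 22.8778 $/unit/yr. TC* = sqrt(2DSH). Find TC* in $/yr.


2*D*S*H = 71182903.6688
TC* = sqrt(71182903.6688) = 8436.9961

8436.9961 $/yr


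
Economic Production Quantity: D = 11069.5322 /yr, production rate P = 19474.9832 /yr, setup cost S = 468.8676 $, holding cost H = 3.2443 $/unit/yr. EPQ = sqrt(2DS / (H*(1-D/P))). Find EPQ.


1 - D/P = 1 - 0.5684 = 0.4316
H*(1-D/P) = 1.4002
2DS = 10380289.9915
EPQ = sqrt(7413180.0932) = 2722.7156

2722.7156 units


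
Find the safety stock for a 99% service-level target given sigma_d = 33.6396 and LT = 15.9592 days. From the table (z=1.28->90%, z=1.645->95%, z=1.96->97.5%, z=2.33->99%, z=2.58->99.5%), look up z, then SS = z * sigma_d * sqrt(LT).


From the table, SL = 99% corresponds to z = 2.33
sqrt(LT) = sqrt(15.9592) = 3.9949
SS = 2.33 * 33.6396 * 3.9949 = 313.1211

313.1211 units


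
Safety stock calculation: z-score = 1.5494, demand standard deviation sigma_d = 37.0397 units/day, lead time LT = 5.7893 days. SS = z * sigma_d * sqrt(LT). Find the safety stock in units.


sqrt(LT) = sqrt(5.7893) = 2.4061
SS = 1.5494 * 37.0397 * 2.4061 = 138.0842

138.0842 units


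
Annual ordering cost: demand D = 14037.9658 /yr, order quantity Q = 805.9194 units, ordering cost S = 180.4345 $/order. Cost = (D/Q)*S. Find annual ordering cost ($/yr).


Number of orders = D/Q = 17.4186
Cost = 17.4186 * 180.4345 = 3142.9115

3142.9115 $/yr


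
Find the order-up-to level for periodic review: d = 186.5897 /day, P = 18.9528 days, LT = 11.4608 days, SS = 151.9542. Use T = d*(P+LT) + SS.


P + LT = 30.4136
d*(P+LT) = 186.5897 * 30.4136 = 5674.8645
T = 5674.8645 + 151.9542 = 5826.8187

5826.8187 units


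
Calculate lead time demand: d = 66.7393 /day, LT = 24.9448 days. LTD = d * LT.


LTD = 66.7393 * 24.9448 = 1664.7985

1664.7985 units


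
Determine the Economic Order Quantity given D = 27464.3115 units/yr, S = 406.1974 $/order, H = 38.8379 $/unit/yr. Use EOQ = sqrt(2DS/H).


2*D*S = 2 * 27464.3115 * 406.1974 = 22311863.8482
2*D*S/H = 574486.8762
EOQ = sqrt(574486.8762) = 757.9491

757.9491 units


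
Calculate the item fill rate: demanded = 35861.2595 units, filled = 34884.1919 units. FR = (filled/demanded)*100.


FR = 34884.1919 / 35861.2595 * 100 = 97.2754

97.2754%


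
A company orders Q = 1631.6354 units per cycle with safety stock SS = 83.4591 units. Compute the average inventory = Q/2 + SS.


Q/2 = 815.8177
Avg = 815.8177 + 83.4591 = 899.2768

899.2768 units


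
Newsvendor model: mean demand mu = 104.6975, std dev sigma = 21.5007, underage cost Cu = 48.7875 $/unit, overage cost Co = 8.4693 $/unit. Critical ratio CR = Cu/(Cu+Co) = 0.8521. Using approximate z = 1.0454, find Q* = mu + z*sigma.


CR = Cu/(Cu+Co) = 48.7875/(48.7875+8.4693) = 0.8521
z = 1.0454
Q* = 104.6975 + 1.0454 * 21.5007 = 127.1743

127.1743 units


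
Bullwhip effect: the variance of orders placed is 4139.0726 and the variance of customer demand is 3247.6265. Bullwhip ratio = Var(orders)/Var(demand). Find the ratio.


BW = 4139.0726 / 3247.6265 = 1.2745

1.2745


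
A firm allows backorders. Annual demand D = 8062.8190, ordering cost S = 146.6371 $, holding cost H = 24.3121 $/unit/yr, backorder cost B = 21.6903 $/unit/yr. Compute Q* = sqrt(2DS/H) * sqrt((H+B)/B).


sqrt(2DS/H) = 311.8668
sqrt((H+B)/B) = 1.4563
Q* = 311.8668 * 1.4563 = 454.1785

454.1785 units


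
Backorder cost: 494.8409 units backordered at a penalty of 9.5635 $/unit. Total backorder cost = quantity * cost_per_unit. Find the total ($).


Total = 494.8409 * 9.5635 = 4732.4109

4732.4109 $


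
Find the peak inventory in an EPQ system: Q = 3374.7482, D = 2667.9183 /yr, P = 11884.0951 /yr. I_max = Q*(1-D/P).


D/P = 0.2245
1 - D/P = 0.7755
I_max = 3374.7482 * 0.7755 = 2617.1346

2617.1346 units


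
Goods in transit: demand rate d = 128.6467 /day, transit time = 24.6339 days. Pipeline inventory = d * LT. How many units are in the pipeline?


Pipeline = 128.6467 * 24.6339 = 3169.0699

3169.0699 units


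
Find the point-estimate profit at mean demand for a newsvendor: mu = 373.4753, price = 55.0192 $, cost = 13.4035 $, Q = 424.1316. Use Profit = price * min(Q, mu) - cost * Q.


Sales at mu = min(424.1316, 373.4753) = 373.4753
Revenue = 55.0192 * 373.4753 = 20548.3122
Total cost = 13.4035 * 424.1316 = 5684.8479
Profit = 20548.3122 - 5684.8479 = 14863.4643

14863.4643 $


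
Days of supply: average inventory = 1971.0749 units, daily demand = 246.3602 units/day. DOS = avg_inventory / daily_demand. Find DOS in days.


DOS = 1971.0749 / 246.3602 = 8.0008

8.0008 days


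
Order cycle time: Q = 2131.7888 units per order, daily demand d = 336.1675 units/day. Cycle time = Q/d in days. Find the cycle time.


Cycle = 2131.7888 / 336.1675 = 6.3414

6.3414 days


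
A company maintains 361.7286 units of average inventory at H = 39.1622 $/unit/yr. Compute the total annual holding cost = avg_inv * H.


Cost = 361.7286 * 39.1622 = 14166.0878

14166.0878 $/yr


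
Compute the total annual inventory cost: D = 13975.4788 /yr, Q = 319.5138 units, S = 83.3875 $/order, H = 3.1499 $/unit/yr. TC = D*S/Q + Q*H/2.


Ordering cost = D*S/Q = 3647.3549
Holding cost = Q*H/2 = 503.2183
TC = 3647.3549 + 503.2183 = 4150.5732

4150.5732 $/yr


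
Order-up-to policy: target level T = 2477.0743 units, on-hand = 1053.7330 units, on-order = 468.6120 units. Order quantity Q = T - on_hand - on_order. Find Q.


Inventory position = OH + OO = 1053.7330 + 468.6120 = 1522.3450
Q = 2477.0743 - 1522.3450 = 954.7293

954.7293 units


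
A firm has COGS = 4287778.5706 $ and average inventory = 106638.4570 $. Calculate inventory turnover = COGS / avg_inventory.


Turnover = 4287778.5706 / 106638.4570 = 40.2086

40.2086


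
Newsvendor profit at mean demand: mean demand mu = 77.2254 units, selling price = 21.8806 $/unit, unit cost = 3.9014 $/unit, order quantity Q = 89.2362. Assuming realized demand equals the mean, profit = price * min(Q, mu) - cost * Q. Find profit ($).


Sales at mu = min(89.2362, 77.2254) = 77.2254
Revenue = 21.8806 * 77.2254 = 1689.7381
Total cost = 3.9014 * 89.2362 = 348.1461
Profit = 1689.7381 - 348.1461 = 1341.5920

1341.5920 $


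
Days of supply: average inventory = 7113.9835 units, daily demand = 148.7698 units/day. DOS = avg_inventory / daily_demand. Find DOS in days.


DOS = 7113.9835 / 148.7698 = 47.8187

47.8187 days


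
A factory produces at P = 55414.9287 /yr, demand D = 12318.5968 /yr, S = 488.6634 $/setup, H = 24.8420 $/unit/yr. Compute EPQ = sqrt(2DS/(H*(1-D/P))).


1 - D/P = 1 - 0.2223 = 0.7777
H*(1-D/P) = 19.3197
2DS = 12039294.7910
EPQ = sqrt(623162.0004) = 789.4061

789.4061 units


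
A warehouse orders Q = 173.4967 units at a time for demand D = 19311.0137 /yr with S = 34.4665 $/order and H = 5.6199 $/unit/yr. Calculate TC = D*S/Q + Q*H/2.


Ordering cost = D*S/Q = 3836.2865
Holding cost = Q*H/2 = 487.5171
TC = 3836.2865 + 487.5171 = 4323.8036

4323.8036 $/yr


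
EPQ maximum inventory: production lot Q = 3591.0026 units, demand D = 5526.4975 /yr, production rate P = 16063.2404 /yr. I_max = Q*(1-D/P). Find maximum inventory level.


D/P = 0.3440
1 - D/P = 0.6560
I_max = 3591.0026 * 0.6560 = 2355.5316

2355.5316 units


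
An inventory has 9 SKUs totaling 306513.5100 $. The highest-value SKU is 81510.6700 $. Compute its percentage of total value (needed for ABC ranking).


Top item = 81510.6700
Total = 306513.5100
Percentage = 81510.6700 / 306513.5100 * 100 = 26.5928

26.5928%


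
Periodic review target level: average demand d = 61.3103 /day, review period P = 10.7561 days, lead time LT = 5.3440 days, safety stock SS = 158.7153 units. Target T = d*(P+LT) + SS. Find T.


P + LT = 16.1001
d*(P+LT) = 61.3103 * 16.1001 = 987.1020
T = 987.1020 + 158.7153 = 1145.8173

1145.8173 units
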